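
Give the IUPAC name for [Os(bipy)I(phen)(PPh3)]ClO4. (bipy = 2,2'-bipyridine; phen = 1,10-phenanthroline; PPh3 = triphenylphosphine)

(2,2'-bipyridine)iodo(1,10-phenanthroline)(triphenylphosphine)osmium(II) perchlorate

The 1 perchlorate counter-ion carries a total charge of -1, so each complex ion is 1+.
Ligand charges: 1×2,2'-bipyridine (neutral), 1×iodo (-1 each), 1×1,10-phenanthroline (neutral), 1×triphenylphosphine (neutral); total -1. So Os + (-1) = 1+, giving Os = +2.
Ligands are named alphabetically: bipyridine before iodo before phenanthroline before triphenylphosphine.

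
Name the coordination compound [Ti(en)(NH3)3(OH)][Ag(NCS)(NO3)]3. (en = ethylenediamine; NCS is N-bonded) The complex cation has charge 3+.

triammine(ethylenediamine)hydroxotitanium(IV) isothiocyanatonitratoargentate(I)

Both ions are complex: the cation is named first with the plain metal name, the anion second with the -ate form; each ion's ligands are alphabetised independently.
The complex cation is given as 3+; its ligand charges sum to -1, so Ti = +4.
With 3 anions per cation, each anion must be 3/3 = 1−.
Anion: ligand charges sum to -2; for the ion to be 1−, Ag = +1.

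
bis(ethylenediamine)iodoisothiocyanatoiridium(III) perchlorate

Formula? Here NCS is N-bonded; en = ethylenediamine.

[Ir(en)2I(NCS)]ClO4

Ligands: 1 isothiocyanato (NCS, -1), 1 iodo (I, -1), 2 ethylenediamine (en, neutral). Ligand charge sum = -2.
With Ir in oxidation state +3, the complex ion is [Ir...]^1+.
Charge balance with perchlorate (-1) requires 1 complex ion per 1 perchlorate.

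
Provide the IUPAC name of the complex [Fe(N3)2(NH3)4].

tetraamminediazidoiron(II)

There is no counter-ion, so the complex is neutral overall.
Ligand charges: 4×ammine (neutral), 2×azido (-1 each); total -2. So Fe + (-2) = 0, giving Fe = +2.
Ligands are named alphabetically: ammine before azido.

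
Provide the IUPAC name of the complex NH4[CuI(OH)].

ammonium hydroxoiodocuprate(I)

The 1 ammonium counter-ion carries a total charge of +1, so each complex ion is 1−.
Ligand charges: 1×iodo (-1 each), 1×hydroxo (-1 each); total -2. So Cu + (-2) = 1−, giving Cu = +1.
Ligands are named alphabetically: hydroxo before iodo.
The complex ion is anionic, so copper takes the -ate form cuprate(I).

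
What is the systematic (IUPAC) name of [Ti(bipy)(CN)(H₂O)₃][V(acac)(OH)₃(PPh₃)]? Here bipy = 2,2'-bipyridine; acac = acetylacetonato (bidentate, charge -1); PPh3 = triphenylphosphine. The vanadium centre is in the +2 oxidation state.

triaqua(2,2'-bipyridine)cyanotitanium(III) (acetylacetonato)trihydroxo(triphenylphosphine)vanadate(II)

V is given as +2; the anion's ligand charges sum to -4, so the complex anion is 2−.
A 1:1 salt means the cation carries the equal and opposite charge, 2+.
Cation: ligand charges sum to -1; for the ion to be 2+, Ti = +3.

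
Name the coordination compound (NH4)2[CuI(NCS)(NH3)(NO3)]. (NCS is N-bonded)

The 2 ammonium counter-ions carry a total charge of +2, so each complex ion is 2−.
Ligand charges: 1×isothiocyanato (-1 each), 1×iodo (-1 each), 1×ammine (neutral), 1×nitrato (-1 each); total -3. So Cu + (-3) = 2−, giving Cu = +1.
The complex ion is anionic, so copper takes the -ate form cuprate(I).

ammonium ammineiodoisothiocyanatonitratocuprate(I)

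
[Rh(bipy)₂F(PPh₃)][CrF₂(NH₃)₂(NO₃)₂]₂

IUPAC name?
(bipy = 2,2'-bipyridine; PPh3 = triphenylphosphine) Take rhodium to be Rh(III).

bis(2,2'-bipyridine)fluoro(triphenylphosphine)rhodium(III) diamminedifluorodinitratochromate(III)

Both ions are complex: the cation is named first with the plain metal name, the anion second with the -ate form; each ion's ligands are alphabetised independently.
Rh is given as +3; the cation's ligand charges sum to -1, so the complex cation is 2+.
With 2 anions per cation, each anion must be 2/2 = 1−.
Anion: ligand charges sum to -4; for the ion to be 1−, Cr = +3.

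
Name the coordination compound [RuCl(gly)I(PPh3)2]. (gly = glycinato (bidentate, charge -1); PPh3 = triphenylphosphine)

There is no counter-ion, so the complex is neutral overall.
Ligand charges: 1×glycinato (-1 each), 1×iodo (-1 each), 1×chloro (-1 each), 2×triphenylphosphine (neutral); total -3. So Ru + (-3) = 0, giving Ru = +3.
Ligands are named alphabetically: chloro before glycinato before iodo before triphenylphosphine.

chloro(glycinato)iodobis(triphenylphosphine)ruthenium(III)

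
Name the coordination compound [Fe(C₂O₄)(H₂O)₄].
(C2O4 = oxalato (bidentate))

tetraaquaoxalatoiron(II)

There is no counter-ion, so the complex is neutral overall.
Ligand charges: 4×aqua (neutral), 1×oxalato (-2 each); total -2. So Fe + (-2) = 0, giving Fe = +2.
Ligands are named alphabetically: aqua before oxalato.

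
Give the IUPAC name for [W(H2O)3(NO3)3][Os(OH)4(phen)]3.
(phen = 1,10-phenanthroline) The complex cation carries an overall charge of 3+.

Both ions are complex: the cation is named first with the plain metal name, the anion second with the -ate form; each ion's ligands are alphabetised independently.
The complex cation is given as 3+; its ligand charges sum to -3, so W = +6.
With 3 anions per cation, each anion must be 3/3 = 1−.
Anion: ligand charges sum to -4; for the ion to be 1−, Os = +3.

triaquatrinitratotungsten(VI) tetrahydroxo(1,10-phenanthroline)osmate(III)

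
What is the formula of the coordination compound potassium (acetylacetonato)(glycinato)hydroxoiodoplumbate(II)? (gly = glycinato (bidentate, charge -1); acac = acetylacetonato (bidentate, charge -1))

K2[Pb(acac)(gly)I(OH)]

Ligands: 1 glycinato (gly, -1), 1 acetylacetonato (acac, -1), 1 hydroxo (OH, -1), 1 iodo (I, -1). Ligand charge sum = -4.
With Pb in oxidation state +2, the complex ion is [Pb...]^2−.
Charge balance with potassium (+1) requires 1 complex ion per 2 potassium.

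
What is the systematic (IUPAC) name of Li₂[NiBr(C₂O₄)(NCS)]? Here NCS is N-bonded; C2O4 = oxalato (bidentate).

The 2 lithium counter-ions carry a total charge of +2, so each complex ion is 2−.
Ligand charges: 1×bromo (-1 each), 1×isothiocyanato (-1 each), 1×oxalato (-2 each); total -4. So Ni + (-4) = 2−, giving Ni = +2.
Ligands are named alphabetically: bromo before isothiocyanato before oxalato.
The complex ion is anionic, so nickel takes the -ate form nickelate(II).

lithium bromoisothiocyanatooxalatonickelate(II)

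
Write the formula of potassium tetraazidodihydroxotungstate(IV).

Ligands: 2 hydroxo (OH, -1), 4 azido (N3, -1). Ligand charge sum = -6.
With W in oxidation state +4, the complex ion is [W...]^2−.
Charge balance with potassium (+1) requires 1 complex ion per 2 potassium.

K2[W(N3)4(OH)2]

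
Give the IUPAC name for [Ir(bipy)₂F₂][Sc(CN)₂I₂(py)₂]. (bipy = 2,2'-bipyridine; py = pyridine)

bis(2,2'-bipyridine)difluoroiridium(III) dicyanodiiodobis(pyridine)scandate(III)

Both ions are complex: the cation is named first with the plain metal name, the anion second with the -ate form; each ion's ligands are alphabetised independently.
Scandium is always +3 in its complexes; the anion's ligand charges sum to -4, so the complex anion is 1−.
A 1:1 salt means the cation carries the equal and opposite charge, 1+.
Cation: ligand charges sum to -2; for the ion to be 1+, Ir = +3.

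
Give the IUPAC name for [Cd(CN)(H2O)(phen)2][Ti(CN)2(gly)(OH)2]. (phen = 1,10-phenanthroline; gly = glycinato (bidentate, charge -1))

Both ions are complex: the cation is named first with the plain metal name, the anion second with the -ate form; each ion's ligands are alphabetised independently.
Cadmium is always +2 in its complexes; the cation's ligand charges sum to -1, so the complex cation is 1+.
A 1:1 salt means the anion carries the equal and opposite charge, 1−.
Anion: ligand charges sum to -5; for the ion to be 1−, Ti = +4.

aquacyanobis(1,10-phenanthroline)cadmium(II) dicyano(glycinato)dihydroxotitanate(IV)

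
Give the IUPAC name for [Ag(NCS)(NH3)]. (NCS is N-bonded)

There is no counter-ion, so the complex is neutral overall.
Ligand charges: 1×isothiocyanato (-1 each), 1×ammine (neutral); total -1. So Ag + (-1) = 0, giving Ag = +1.
Ligands are named alphabetically: ammine before isothiocyanato.

ammineisothiocyanatosilver(I)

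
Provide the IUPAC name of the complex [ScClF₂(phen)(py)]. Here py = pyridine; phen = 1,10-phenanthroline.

There is no counter-ion, so the complex is neutral overall.
Ligand charges: 1×pyridine (neutral), 1×1,10-phenanthroline (neutral), 1×chloro (-1 each), 2×fluoro (-1 each); total -3. So Sc + (-3) = 0, giving Sc = +3.
Ligands are named alphabetically: chloro before fluoro before phenanthroline before pyridine.

chlorodifluoro(1,10-phenanthroline)(pyridine)scandium(III)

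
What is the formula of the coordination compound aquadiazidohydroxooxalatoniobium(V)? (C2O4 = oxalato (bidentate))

[Nb(C2O4)(H2O)(N3)2(OH)]

Ligands: 1 aqua (H2O, neutral), 1 hydroxo (OH, -1), 1 oxalato (C2O4, -2), 2 azido (N3, -1). Ligand charge sum = -5.
With Nb in oxidation state +5, the complex ion is [Nb...].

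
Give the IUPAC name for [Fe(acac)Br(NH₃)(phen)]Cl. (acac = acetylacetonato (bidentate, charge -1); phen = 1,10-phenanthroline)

(acetylacetonato)amminebromo(1,10-phenanthroline)iron(III) chloride

The 1 chloride counter-ion carries a total charge of -1, so each complex ion is 1+.
Ligand charges: 1×acetylacetonato (-1 each), 1×1,10-phenanthroline (neutral), 1×bromo (-1 each), 1×ammine (neutral); total -2. So Fe + (-2) = 1+, giving Fe = +3.
Ligands are named alphabetically: acetylacetonato before ammine before bromo before phenanthroline.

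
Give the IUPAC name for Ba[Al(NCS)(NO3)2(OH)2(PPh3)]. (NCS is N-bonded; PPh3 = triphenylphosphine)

barium dihydroxoisothiocyanatodinitrato(triphenylphosphine)aluminate(III)

The 1 barium counter-ion carries a total charge of +2, so each complex ion is 2−.
Ligand charges: 2×hydroxo (-1 each), 1×isothiocyanato (-1 each), 2×nitrato (-1 each), 1×triphenylphosphine (neutral); total -5. So Al + (-5) = 2−, giving Al = +3.
Ligands are named alphabetically: hydroxo before isothiocyanato before nitrato before triphenylphosphine.
The complex ion is anionic, so aluminium takes the -ate form aluminate(III).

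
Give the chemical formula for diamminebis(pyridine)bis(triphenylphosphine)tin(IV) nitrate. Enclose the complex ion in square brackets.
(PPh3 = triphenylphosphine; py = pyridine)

Ligands: 2 triphenylphosphine (PPh3, neutral), 2 pyridine (py, neutral), 2 ammine (NH3, neutral). Ligand charge sum = 0.
With Sn in oxidation state +4, the complex ion is [Sn...]^4+.
Charge balance with nitrate (-1) requires 1 complex ion per 4 nitrate.

[Sn(NH3)2(PPh3)2(py)2](NO3)4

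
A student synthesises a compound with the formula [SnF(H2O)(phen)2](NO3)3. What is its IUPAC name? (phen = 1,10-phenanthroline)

The 3 nitrate counter-ions carry a total charge of -3, so each complex ion is 3+.
Ligand charges: 1×fluoro (-1 each), 2×1,10-phenanthroline (neutral), 1×aqua (neutral); total -1. So Sn + (-1) = 3+, giving Sn = +4.
Ligands are named alphabetically: aqua before fluoro before phenanthroline.

aquafluorobis(1,10-phenanthroline)tin(IV) nitrate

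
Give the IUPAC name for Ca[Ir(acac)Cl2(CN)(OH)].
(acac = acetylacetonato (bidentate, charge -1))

calcium (acetylacetonato)dichlorocyanohydroxoiridate(III)

The 1 calcium counter-ion carries a total charge of +2, so each complex ion is 2−.
Ligand charges: 1×acetylacetonato (-1 each), 1×hydroxo (-1 each), 2×chloro (-1 each), 1×cyano (-1 each); total -5. So Ir + (-5) = 2−, giving Ir = +3.
Ligands are named alphabetically: acetylacetonato before chloro before cyano before hydroxo.
The complex ion is anionic, so iridium takes the -ate form iridate(III).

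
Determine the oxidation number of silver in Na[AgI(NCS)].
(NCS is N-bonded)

+1

1 sodium outside the brackets (+1 each) → the complex ion is 1−.
Ligand charges: 1×NCS = -1; 1×I = -1; sum -2.
Ag + (-2) = 1− ⇒ Ag is +1.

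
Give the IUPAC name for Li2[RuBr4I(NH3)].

The 2 lithium counter-ions carry a total charge of +2, so each complex ion is 2−.
Ligand charges: 1×iodo (-1 each), 1×ammine (neutral), 4×bromo (-1 each); total -5. So Ru + (-5) = 2−, giving Ru = +3.
Ligands are named alphabetically: ammine before bromo before iodo.
The complex ion is anionic, so ruthenium takes the -ate form ruthenate(III).

lithium amminetetrabromoiodoruthenate(III)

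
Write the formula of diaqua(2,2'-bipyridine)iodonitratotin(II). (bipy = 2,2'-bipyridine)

Ligands: 1 2,2'-bipyridine (bipy, neutral), 2 aqua (H2O, neutral), 1 nitrato (NO3, -1), 1 iodo (I, -1). Ligand charge sum = -2.
With Sn in oxidation state +2, the complex ion is [Sn...].

[Sn(bipy)(H2O)2I(NO3)]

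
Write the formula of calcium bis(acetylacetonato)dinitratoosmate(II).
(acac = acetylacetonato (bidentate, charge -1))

Ca[Os(acac)2(NO3)2]

Ligands: 2 nitrato (NO3, -1), 2 acetylacetonato (acac, -1). Ligand charge sum = -4.
Charge balance with calcium (+2) requires 1 complex ion per 1 calcium.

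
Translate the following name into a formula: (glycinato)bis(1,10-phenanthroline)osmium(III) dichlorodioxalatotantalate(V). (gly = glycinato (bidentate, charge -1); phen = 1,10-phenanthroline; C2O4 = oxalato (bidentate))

[Os(gly)(phen)2][Ta(C2O4)2Cl2]2

Cation [Os…]: ligand charges -1, Os(III) ⇒ ion charge 2+.
Anion [Ta…]: ligand charges -6, Ta(V) ⇒ ion charge 1−.
One 2+ cation requires 2 of the 1− anion.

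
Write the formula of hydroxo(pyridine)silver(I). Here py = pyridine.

Ligands: 1 pyridine (py, neutral), 1 hydroxo (OH, -1). Ligand charge sum = -1.
With Ag in oxidation state +1, the complex ion is [Ag...].

[Ag(OH)(py)]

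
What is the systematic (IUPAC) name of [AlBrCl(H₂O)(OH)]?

aquabromochlorohydroxoaluminium(III)

There is no counter-ion, so the complex is neutral overall.
Ligand charges: 1×aqua (neutral), 1×hydroxo (-1 each), 1×bromo (-1 each), 1×chloro (-1 each); total -3. So Al + (-3) = 0, giving Al = +3.
Ligands are named alphabetically: aqua before bromo before chloro before hydroxo.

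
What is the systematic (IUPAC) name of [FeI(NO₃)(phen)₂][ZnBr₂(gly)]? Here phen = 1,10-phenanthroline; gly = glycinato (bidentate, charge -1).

iodonitratobis(1,10-phenanthroline)iron(III) dibromo(glycinato)zincate(II)

Both ions are complex: the cation is named first with the plain metal name, the anion second with the -ate form; each ion's ligands are alphabetised independently.
Zinc is always +2 in its complexes; the anion's ligand charges sum to -3, so the complex anion is 1−.
A 1:1 salt means the cation carries the equal and opposite charge, 1+.
Cation: ligand charges sum to -2; for the ion to be 1+, Fe = +3.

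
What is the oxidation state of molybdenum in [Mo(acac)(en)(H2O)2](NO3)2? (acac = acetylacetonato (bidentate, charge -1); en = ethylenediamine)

2 nitrate outside the brackets (-1 each) → the complex ion is 2+.
Ligand charges: 1×acac = -1; 2×H2O neutral; 1×en neutral; sum -1.
Mo + (-1) = 2+ ⇒ Mo is +3.

+3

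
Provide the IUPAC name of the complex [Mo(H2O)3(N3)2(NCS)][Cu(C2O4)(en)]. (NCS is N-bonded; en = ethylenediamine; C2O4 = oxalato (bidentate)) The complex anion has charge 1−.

Both ions are complex: the cation is named first with the plain metal name, the anion second with the -ate form; each ion's ligands are alphabetised independently.
The complex anion is given as 1−; its ligand charges sum to -2, so Cu = +1.
A 1:1 salt means the cation carries the equal and opposite charge, 1+.
Cation: ligand charges sum to -3; for the ion to be 1+, Mo = +4.

triaquadiazidoisothiocyanatomolybdenum(IV) (ethylenediamine)oxalatocuprate(I)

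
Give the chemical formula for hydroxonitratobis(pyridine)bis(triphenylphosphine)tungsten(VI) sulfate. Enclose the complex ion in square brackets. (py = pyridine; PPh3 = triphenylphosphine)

[W(NO3)(OH)(PPh3)2(py)2](SO4)2

Ligands: 2 pyridine (py, neutral), 1 nitrato (NO3, -1), 1 hydroxo (OH, -1), 2 triphenylphosphine (PPh3, neutral). Ligand charge sum = -2.
With W in oxidation state +6, the complex ion is [W...]^4+.
Charge balance with sulfate (-2) requires 1 complex ion per 2 sulfate.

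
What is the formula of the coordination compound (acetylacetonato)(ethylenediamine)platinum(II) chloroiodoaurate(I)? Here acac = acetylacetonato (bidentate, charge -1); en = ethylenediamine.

[Pt(acac)(en)][AuClI]

Cation [Pt…]: ligand charges -1, Pt(II) ⇒ ion charge 1+.
Anion [Au…]: ligand charges -2, Au(I) ⇒ ion charge 1−.
One 1+ cation balances one 1− anion.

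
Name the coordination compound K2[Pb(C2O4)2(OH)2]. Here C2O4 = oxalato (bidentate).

potassium dihydroxodioxalatoplumbate(IV)

The 2 potassium counter-ions carry a total charge of +2, so each complex ion is 2−.
Ligand charges: 2×hydroxo (-1 each), 2×oxalato (-2 each); total -6. So Pb + (-6) = 2−, giving Pb = +4.
Ligands are named alphabetically: hydroxo before oxalato.
The complex ion is anionic, so lead takes the -ate form plumbate(IV).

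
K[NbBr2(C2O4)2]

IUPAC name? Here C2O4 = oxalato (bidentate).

potassium dibromodioxalatoniobate(V)

The 1 potassium counter-ion carries a total charge of +1, so each complex ion is 1−.
Ligand charges: 2×oxalato (-2 each), 2×bromo (-1 each); total -6. So Nb + (-6) = 1−, giving Nb = +5.
Ligands are named alphabetically: bromo before oxalato.
The complex ion is anionic, so niobium takes the -ate form niobate(V).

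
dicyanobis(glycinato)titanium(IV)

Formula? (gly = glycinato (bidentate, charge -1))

[Ti(CN)2(gly)2]

Ligands: 2 glycinato (gly, -1), 2 cyano (CN, -1). Ligand charge sum = -4.
With Ti in oxidation state +4, the complex ion is [Ti...].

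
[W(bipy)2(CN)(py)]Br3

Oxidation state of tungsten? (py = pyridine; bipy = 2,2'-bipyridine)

3 bromide outside the brackets (-1 each) → the complex ion is 3+.
Ligand charges: 1×py neutral; 2×bipy neutral; 1×CN = -1; sum -1.
W + (-1) = 3+ ⇒ W is +4.

+4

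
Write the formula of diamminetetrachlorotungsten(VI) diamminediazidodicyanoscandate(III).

[WCl4(NH3)2][Sc(CN)2(N3)2(NH3)2]2

Cation [W…]: ligand charges -4, W(VI) ⇒ ion charge 2+.
Anion [Sc…]: ligand charges -4, Sc(III) ⇒ ion charge 1−.
One 2+ cation requires 2 of the 1− anion.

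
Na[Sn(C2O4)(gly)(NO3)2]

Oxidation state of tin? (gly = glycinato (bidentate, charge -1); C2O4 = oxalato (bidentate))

+4

1 sodium outside the brackets (+1 each) → the complex ion is 1−.
Ligand charges: 1×gly = -1; 2×NO3 = -2; 1×C2O4 = -2; sum -5.
Sn + (-5) = 1− ⇒ Sn is +4.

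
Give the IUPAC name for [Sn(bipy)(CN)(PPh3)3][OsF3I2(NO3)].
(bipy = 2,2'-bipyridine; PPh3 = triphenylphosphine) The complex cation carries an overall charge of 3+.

(2,2'-bipyridine)cyanotris(triphenylphosphine)tin(IV) trifluorodiiodonitratoosmate(III)

The complex cation is given as 3+; its ligand charges sum to -1, so Sn = +4.
A 1:1 salt means the anion carries the equal and opposite charge, 3−.
Anion: ligand charges sum to -6; for the ion to be 3−, Os = +3.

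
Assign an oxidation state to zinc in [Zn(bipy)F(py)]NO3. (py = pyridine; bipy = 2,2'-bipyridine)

+2

1 nitrate outside the brackets (-1 each) → the complex ion is 1+.
Ligand charges: 1×py neutral; 1×F = -1; 1×bipy neutral; sum -1.
Zn + (-1) = 1+ ⇒ Zn is +2.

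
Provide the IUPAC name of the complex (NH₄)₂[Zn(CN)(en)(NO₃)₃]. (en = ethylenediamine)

ammonium cyano(ethylenediamine)trinitratozincate(II)

The 2 ammonium counter-ions carry a total charge of +2, so each complex ion is 2−.
Ligand charges: 1×cyano (-1 each), 3×nitrato (-1 each), 1×ethylenediamine (neutral); total -4. So Zn + (-4) = 2−, giving Zn = +2.
Ligands are named alphabetically: cyano before ethylenediamine before nitrato.
The complex ion is anionic, so zinc takes the -ate form zincate(II).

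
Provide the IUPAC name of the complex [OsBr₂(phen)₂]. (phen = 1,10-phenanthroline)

There is no counter-ion, so the complex is neutral overall.
Ligand charges: 2×1,10-phenanthroline (neutral), 2×bromo (-1 each); total -2. So Os + (-2) = 0, giving Os = +2.
Ligands are named alphabetically: bromo before phenanthroline.

dibromobis(1,10-phenanthroline)osmium(II)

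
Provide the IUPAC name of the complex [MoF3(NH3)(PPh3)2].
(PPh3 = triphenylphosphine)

amminetrifluorobis(triphenylphosphine)molybdenum(III)

There is no counter-ion, so the complex is neutral overall.
Ligand charges: 2×triphenylphosphine (neutral), 3×fluoro (-1 each), 1×ammine (neutral); total -3. So Mo + (-3) = 0, giving Mo = +3.
Ligands are named alphabetically: ammine before fluoro before triphenylphosphine.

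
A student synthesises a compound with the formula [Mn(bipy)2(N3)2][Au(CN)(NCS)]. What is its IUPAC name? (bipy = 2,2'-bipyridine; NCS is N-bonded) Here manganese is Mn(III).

Mn is given as +3; the cation's ligand charges sum to -2, so the complex cation is 1+.
A 1:1 salt means the anion carries the equal and opposite charge, 1−.
Anion: ligand charges sum to -2; for the ion to be 1−, Au = +1.

diazidobis(2,2'-bipyridine)manganese(III) cyanoisothiocyanatoaurate(I)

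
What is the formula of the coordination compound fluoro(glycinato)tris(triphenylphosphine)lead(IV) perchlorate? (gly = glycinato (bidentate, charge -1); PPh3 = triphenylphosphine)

Ligands: 1 glycinato (gly, -1), 3 triphenylphosphine (PPh3, neutral), 1 fluoro (F, -1). Ligand charge sum = -2.
With Pb in oxidation state +4, the complex ion is [Pb...]^2+.
Charge balance with perchlorate (-1) requires 1 complex ion per 2 perchlorate.

[PbF(gly)(PPh3)3](ClO4)2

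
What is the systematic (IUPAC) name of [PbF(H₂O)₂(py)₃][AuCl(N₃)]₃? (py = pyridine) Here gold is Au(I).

Both ions are complex: the cation is named first with the plain metal name, the anion second with the -ate form; each ion's ligands are alphabetised independently.
Au is given as +1; the anion's ligand charges sum to -2, so the complex anion is 1−.
With 3 anions per cation, the cation must be 3×1 = 3+.
Cation: ligand charges sum to -1; for the ion to be 3+, Pb = +4.

diaquafluorotris(pyridine)lead(IV) azidochloroaurate(I)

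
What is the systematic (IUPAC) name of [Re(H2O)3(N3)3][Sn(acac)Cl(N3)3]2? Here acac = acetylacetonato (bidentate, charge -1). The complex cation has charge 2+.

triaquatriazidorhenium(V) (acetylacetonato)triazidochlorostannate(IV)

Both ions are complex: the cation is named first with the plain metal name, the anion second with the -ate form; each ion's ligands are alphabetised independently.
The complex cation is given as 2+; its ligand charges sum to -3, so Re = +5.
With 2 anions per cation, each anion must be 2/2 = 1−.
Anion: ligand charges sum to -5; for the ion to be 1−, Sn = +4.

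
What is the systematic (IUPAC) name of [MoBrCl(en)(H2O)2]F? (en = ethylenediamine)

diaquabromochloro(ethylenediamine)molybdenum(III) fluoride

The 1 fluoride counter-ion carries a total charge of -1, so each complex ion is 1+.
Ligand charges: 1×bromo (-1 each), 1×chloro (-1 each), 1×ethylenediamine (neutral), 2×aqua (neutral); total -2. So Mo + (-2) = 1+, giving Mo = +3.
Ligands are named alphabetically: aqua before bromo before chloro before ethylenediamine.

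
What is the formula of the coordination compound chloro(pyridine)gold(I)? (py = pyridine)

Ligands: 1 pyridine (py, neutral), 1 chloro (Cl, -1). Ligand charge sum = -1.
With Au in oxidation state +1, the complex ion is [Au...].

[AuCl(py)]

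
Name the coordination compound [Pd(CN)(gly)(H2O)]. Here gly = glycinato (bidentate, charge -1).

aquacyano(glycinato)palladium(II)

There is no counter-ion, so the complex is neutral overall.
Ligand charges: 1×glycinato (-1 each), 1×cyano (-1 each), 1×aqua (neutral); total -2. So Pd + (-2) = 0, giving Pd = +2.
Ligands are named alphabetically: aqua before cyano before glycinato.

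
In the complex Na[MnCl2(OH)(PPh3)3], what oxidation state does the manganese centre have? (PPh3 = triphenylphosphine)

1 sodium outside the brackets (+1 each) → the complex ion is 1−.
Ligand charges: 3×PPh3 neutral; 2×Cl = -2; 1×OH = -1; sum -3.
Mn + (-3) = 1− ⇒ Mn is +2.

+2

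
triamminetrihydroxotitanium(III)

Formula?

Ligands: 3 ammine (NH3, neutral), 3 hydroxo (OH, -1). Ligand charge sum = -3.
With Ti in oxidation state +3, the complex ion is [Ti...].

[Ti(NH3)3(OH)3]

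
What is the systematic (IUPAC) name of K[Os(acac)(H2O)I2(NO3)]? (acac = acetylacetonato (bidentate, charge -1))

potassium (acetylacetonato)aquadiiodonitratoosmate(III)

The 1 potassium counter-ion carries a total charge of +1, so each complex ion is 1−.
Ligand charges: 1×nitrato (-1 each), 2×iodo (-1 each), 1×aqua (neutral), 1×acetylacetonato (-1 each); total -4. So Os + (-4) = 1−, giving Os = +3.
Ligands are named alphabetically: acetylacetonato before aqua before iodo before nitrato.
The complex ion is anionic, so osmium takes the -ate form osmate(III).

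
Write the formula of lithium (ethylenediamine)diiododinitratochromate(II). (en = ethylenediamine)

Li2[Cr(en)I2(NO3)2]

Ligands: 2 nitrato (NO3, -1), 1 ethylenediamine (en, neutral), 2 iodo (I, -1). Ligand charge sum = -4.
With Cr in oxidation state +2, the complex ion is [Cr...]^2−.
Charge balance with lithium (+1) requires 1 complex ion per 2 lithium.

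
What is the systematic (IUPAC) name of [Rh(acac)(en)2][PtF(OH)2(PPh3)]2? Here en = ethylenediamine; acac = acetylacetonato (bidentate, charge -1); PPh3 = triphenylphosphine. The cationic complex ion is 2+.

(acetylacetonato)bis(ethylenediamine)rhodium(III) fluorodihydroxo(triphenylphosphine)platinate(II)

The complex cation is given as 2+; its ligand charges sum to -1, so Rh = +3.
With 2 anions per cation, each anion must be 2/2 = 1−.
Anion: ligand charges sum to -3; for the ion to be 1−, Pt = +2.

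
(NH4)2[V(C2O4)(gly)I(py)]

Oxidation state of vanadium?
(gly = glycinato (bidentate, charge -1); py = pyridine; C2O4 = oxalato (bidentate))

+2

2 ammonium outside the brackets (+1 each) → the complex ion is 2−.
Ligand charges: 1×I = -1; 1×gly = -1; 1×py neutral; 1×C2O4 = -2; sum -4.
V + (-4) = 2− ⇒ V is +2.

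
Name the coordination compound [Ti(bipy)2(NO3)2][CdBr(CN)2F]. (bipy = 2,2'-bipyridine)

bis(2,2'-bipyridine)dinitratotitanium(IV) bromodicyanofluorocadmate(II)

Both ions are complex: the cation is named first with the plain metal name, the anion second with the -ate form; each ion's ligands are alphabetised independently.
Cadmium is always +2 in its complexes; the anion's ligand charges sum to -4, so the complex anion is 2−.
A 1:1 salt means the cation carries the equal and opposite charge, 2+.
Cation: ligand charges sum to -2; for the ion to be 2+, Ti = +4.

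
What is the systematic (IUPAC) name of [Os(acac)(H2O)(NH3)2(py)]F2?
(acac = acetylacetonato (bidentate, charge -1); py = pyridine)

(acetylacetonato)diammineaqua(pyridine)osmium(III) fluoride

The 2 fluoride counter-ions carry a total charge of -2, so each complex ion is 2+.
Ligand charges: 1×aqua (neutral), 1×acetylacetonato (-1 each), 1×pyridine (neutral), 2×ammine (neutral); total -1. So Os + (-1) = 2+, giving Os = +3.
Ligands are named alphabetically: acetylacetonato before ammine before aqua before pyridine.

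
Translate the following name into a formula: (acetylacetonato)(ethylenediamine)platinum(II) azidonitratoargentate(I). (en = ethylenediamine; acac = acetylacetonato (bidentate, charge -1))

[Pt(acac)(en)][Ag(N3)(NO3)]

Cation [Pt…]: ligand charges -1, Pt(II) ⇒ ion charge 1+.
Anion [Ag…]: ligand charges -2, Ag(I) ⇒ ion charge 1−.
One 1+ cation balances one 1− anion.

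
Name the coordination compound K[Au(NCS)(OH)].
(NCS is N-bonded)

The 1 potassium counter-ion carries a total charge of +1, so each complex ion is 1−.
Ligand charges: 1×hydroxo (-1 each), 1×isothiocyanato (-1 each); total -2. So Au + (-2) = 1−, giving Au = +1.
Ligands are named alphabetically: hydroxo before isothiocyanato.
The complex ion is anionic, so gold takes the -ate form aurate(I).

potassium hydroxoisothiocyanatoaurate(I)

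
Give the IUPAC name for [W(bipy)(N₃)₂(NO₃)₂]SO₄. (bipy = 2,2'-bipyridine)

The 1 sulfate counter-ion carries a total charge of -2, so each complex ion is 2+.
Ligand charges: 2×azido (-1 each), 1×2,2'-bipyridine (neutral), 2×nitrato (-1 each); total -4. So W + (-4) = 2+, giving W = +6.
Ligands are named alphabetically: azido before bipyridine before nitrato.

diazido(2,2'-bipyridine)dinitratotungsten(VI) sulfate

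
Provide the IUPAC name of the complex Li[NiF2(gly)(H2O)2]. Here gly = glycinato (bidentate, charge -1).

lithium diaquadifluoro(glycinato)nickelate(II)

The 1 lithium counter-ion carries a total charge of +1, so each complex ion is 1−.
Ligand charges: 1×glycinato (-1 each), 2×aqua (neutral), 2×fluoro (-1 each); total -3. So Ni + (-3) = 1−, giving Ni = +2.
Ligands are named alphabetically: aqua before fluoro before glycinato.
The complex ion is anionic, so nickel takes the -ate form nickelate(II).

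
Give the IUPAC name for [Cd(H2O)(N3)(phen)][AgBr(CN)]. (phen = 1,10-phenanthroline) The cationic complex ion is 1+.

aquaazido(1,10-phenanthroline)cadmium(II) bromocyanoargentate(I)

The complex cation is given as 1+; its ligand charges sum to -1, so Cd = +2.
A 1:1 salt means the anion carries the equal and opposite charge, 1−.
Anion: ligand charges sum to -2; for the ion to be 1−, Ag = +1.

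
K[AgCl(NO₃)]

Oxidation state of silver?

1 potassium outside the brackets (+1 each) → the complex ion is 1−.
Ligand charges: 1×NO3 = -1; 1×Cl = -1; sum -2.
Ag + (-2) = 1− ⇒ Ag is +1.

+1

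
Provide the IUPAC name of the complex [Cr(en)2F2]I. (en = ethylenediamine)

bis(ethylenediamine)difluorochromium(III) iodide

The 1 iodide counter-ion carries a total charge of -1, so each complex ion is 1+.
Ligand charges: 2×ethylenediamine (neutral), 2×fluoro (-1 each); total -2. So Cr + (-2) = 1+, giving Cr = +3.
Ligands are named alphabetically: ethylenediamine before fluoro.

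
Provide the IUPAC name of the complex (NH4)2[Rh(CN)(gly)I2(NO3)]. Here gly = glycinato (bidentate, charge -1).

The 2 ammonium counter-ions carry a total charge of +2, so each complex ion is 2−.
Ligand charges: 2×iodo (-1 each), 1×glycinato (-1 each), 1×nitrato (-1 each), 1×cyano (-1 each); total -5. So Rh + (-5) = 2−, giving Rh = +3.
Ligands are named alphabetically: cyano before glycinato before iodo before nitrato.
The complex ion is anionic, so rhodium takes the -ate form rhodate(III).

ammonium cyano(glycinato)diiodonitratorhodate(III)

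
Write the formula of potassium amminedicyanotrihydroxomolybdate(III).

Ligands: 3 hydroxo (OH, -1), 1 ammine (NH3, neutral), 2 cyano (CN, -1). Ligand charge sum = -5.
With Mo in oxidation state +3, the complex ion is [Mo...]^2−.
Charge balance with potassium (+1) requires 1 complex ion per 2 potassium.

K2[Mo(CN)2(NH3)(OH)3]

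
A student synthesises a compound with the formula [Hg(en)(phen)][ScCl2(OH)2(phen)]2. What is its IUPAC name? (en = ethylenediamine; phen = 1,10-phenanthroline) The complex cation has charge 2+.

Both ions are complex: the cation is named first with the plain metal name, the anion second with the -ate form; each ion's ligands are alphabetised independently.
The complex cation is given as 2+; its ligand charges sum to 0, so Hg = +2.
With 2 anions per cation, each anion must be 2/2 = 1−.
Anion: ligand charges sum to -4; for the ion to be 1−, Sc = +3.

(ethylenediamine)(1,10-phenanthroline)mercury(II) dichlorodihydroxo(1,10-phenanthroline)scandate(III)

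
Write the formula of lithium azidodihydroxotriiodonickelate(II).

Li4[NiI3(N3)(OH)2]

Ligands: 2 hydroxo (OH, -1), 3 iodo (I, -1), 1 azido (N3, -1). Ligand charge sum = -6.
With Ni in oxidation state +2, the complex ion is [Ni...]^4−.
Charge balance with lithium (+1) requires 1 complex ion per 4 lithium.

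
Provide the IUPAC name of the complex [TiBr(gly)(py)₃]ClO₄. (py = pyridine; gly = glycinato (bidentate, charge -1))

The 1 perchlorate counter-ion carries a total charge of -1, so each complex ion is 1+.
Ligand charges: 3×pyridine (neutral), 1×glycinato (-1 each), 1×bromo (-1 each); total -2. So Ti + (-2) = 1+, giving Ti = +3.
Ligands are named alphabetically: bromo before glycinato before pyridine.

bromo(glycinato)tris(pyridine)titanium(III) perchlorate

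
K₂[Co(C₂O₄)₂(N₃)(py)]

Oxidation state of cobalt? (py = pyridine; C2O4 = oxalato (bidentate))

2 potassium outside the brackets (+1 each) → the complex ion is 2−.
Ligand charges: 1×py neutral; 2×C2O4 = -4; 1×N3 = -1; sum -5.
Co + (-5) = 2− ⇒ Co is +3.

+3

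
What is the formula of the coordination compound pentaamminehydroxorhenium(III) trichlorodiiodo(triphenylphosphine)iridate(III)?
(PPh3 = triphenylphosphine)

Cation [Re…]: ligand charges -1, Re(III) ⇒ ion charge 2+.
Anion [Ir…]: ligand charges -5, Ir(III) ⇒ ion charge 2−.
One 2+ cation balances one 2− anion.

[Re(NH3)5(OH)][IrCl3I2(PPh3)]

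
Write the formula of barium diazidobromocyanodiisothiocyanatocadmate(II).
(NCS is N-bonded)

Ba2[CdBr(CN)(N3)2(NCS)2]

Ligands: 1 cyano (CN, -1), 1 bromo (Br, -1), 2 azido (N3, -1), 2 isothiocyanato (NCS, -1). Ligand charge sum = -6.
With Cd in oxidation state +2, the complex ion is [Cd...]^4−.
Charge balance with barium (+2) requires 1 complex ion per 2 barium.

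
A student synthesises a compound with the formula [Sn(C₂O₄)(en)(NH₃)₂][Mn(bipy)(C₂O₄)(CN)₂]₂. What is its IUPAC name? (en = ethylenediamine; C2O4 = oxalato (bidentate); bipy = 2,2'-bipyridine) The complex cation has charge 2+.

The complex cation is given as 2+; its ligand charges sum to -2, so Sn = +4.
With 2 anions per cation, each anion must be 2/2 = 1−.
Anion: ligand charges sum to -4; for the ion to be 1−, Mn = +3.

diammine(ethylenediamine)oxalatotin(IV) (2,2'-bipyridine)dicyanooxalatomanganate(III)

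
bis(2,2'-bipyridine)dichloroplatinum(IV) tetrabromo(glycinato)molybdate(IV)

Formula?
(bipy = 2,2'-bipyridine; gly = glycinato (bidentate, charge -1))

[Pt(bipy)2Cl2][MoBr4(gly)]2

Cation [Pt…]: ligand charges -2, Pt(IV) ⇒ ion charge 2+.
Anion [Mo…]: ligand charges -5, Mo(IV) ⇒ ion charge 1−.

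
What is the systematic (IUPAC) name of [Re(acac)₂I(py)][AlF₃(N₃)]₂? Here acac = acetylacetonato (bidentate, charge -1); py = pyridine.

Aluminium is always +3 in its complexes; the anion's ligand charges sum to -4, so the complex anion is 1−.
With 2 anions per cation, the cation must be 2×1 = 2+.
Cation: ligand charges sum to -3; for the ion to be 2+, Re = +5.

bis(acetylacetonato)iodo(pyridine)rhenium(V) azidotrifluoroaluminate(III)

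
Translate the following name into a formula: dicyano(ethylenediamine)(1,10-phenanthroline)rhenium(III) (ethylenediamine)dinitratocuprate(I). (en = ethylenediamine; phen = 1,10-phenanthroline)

[Re(CN)2(en)(phen)][Cu(en)(NO3)2]

Cation [Re…]: ligand charges -2, Re(III) ⇒ ion charge 1+.
Anion [Cu…]: ligand charges -2, Cu(I) ⇒ ion charge 1−.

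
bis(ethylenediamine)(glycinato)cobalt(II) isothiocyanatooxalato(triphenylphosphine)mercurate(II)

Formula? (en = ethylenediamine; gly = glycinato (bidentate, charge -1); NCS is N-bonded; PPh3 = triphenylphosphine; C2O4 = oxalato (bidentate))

[Co(en)2(gly)][Hg(C2O4)(NCS)(PPh3)]

Cation [Co…]: ligand charges -1, Co(II) ⇒ ion charge 1+.
Anion [Hg…]: ligand charges -3, Hg(II) ⇒ ion charge 1−.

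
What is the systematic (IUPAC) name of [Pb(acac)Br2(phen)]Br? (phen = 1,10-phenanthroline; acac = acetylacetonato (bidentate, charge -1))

The 1 bromide counter-ion carries a total charge of -1, so each complex ion is 1+.
Ligand charges: 2×bromo (-1 each), 1×1,10-phenanthroline (neutral), 1×acetylacetonato (-1 each); total -3. So Pb + (-3) = 1+, giving Pb = +4.
Ligands are named alphabetically: acetylacetonato before bromo before phenanthroline.

(acetylacetonato)dibromo(1,10-phenanthroline)lead(IV) bromide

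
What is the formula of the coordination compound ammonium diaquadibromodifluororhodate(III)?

Ligands: 2 aqua (H2O, neutral), 2 fluoro (F, -1), 2 bromo (Br, -1). Ligand charge sum = -4.
Charge balance with ammonium (+1) requires 1 complex ion per 1 ammonium.

NH4[RhBr2F2(H2O)2]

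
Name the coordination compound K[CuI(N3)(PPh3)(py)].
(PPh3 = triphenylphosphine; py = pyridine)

The 1 potassium counter-ion carries a total charge of +1, so each complex ion is 1−.
Ligand charges: 1×triphenylphosphine (neutral), 1×azido (-1 each), 1×iodo (-1 each), 1×pyridine (neutral); total -2. So Cu + (-2) = 1−, giving Cu = +1.
The complex ion is anionic, so copper takes the -ate form cuprate(I).

potassium azidoiodo(pyridine)(triphenylphosphine)cuprate(I)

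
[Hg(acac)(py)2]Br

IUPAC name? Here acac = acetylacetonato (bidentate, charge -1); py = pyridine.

(acetylacetonato)bis(pyridine)mercury(II) bromide

The 1 bromide counter-ion carries a total charge of -1, so each complex ion is 1+.
Ligand charges: 1×acetylacetonato (-1 each), 2×pyridine (neutral); total -1. So Hg + (-1) = 1+, giving Hg = +2.
Ligands are named alphabetically: acetylacetonato before pyridine.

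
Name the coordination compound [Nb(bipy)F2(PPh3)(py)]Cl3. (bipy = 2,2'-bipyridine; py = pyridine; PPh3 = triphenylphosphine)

(2,2'-bipyridine)difluoro(pyridine)(triphenylphosphine)niobium(V) chloride

The 3 chloride counter-ions carry a total charge of -3, so each complex ion is 3+.
Ligand charges: 1×2,2'-bipyridine (neutral), 1×pyridine (neutral), 1×triphenylphosphine (neutral), 2×fluoro (-1 each); total -2. So Nb + (-2) = 3+, giving Nb = +5.
Ligands are named alphabetically: bipyridine before fluoro before pyridine before triphenylphosphine.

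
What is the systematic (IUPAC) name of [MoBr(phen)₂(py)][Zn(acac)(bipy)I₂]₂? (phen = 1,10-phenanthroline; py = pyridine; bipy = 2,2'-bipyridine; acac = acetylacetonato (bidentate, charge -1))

bromobis(1,10-phenanthroline)(pyridine)molybdenum(III) (acetylacetonato)(2,2'-bipyridine)diiodozincate(II)

Both ions are complex: the cation is named first with the plain metal name, the anion second with the -ate form; each ion's ligands are alphabetised independently.
Zinc is always +2 in its complexes; the anion's ligand charges sum to -3, so the complex anion is 1−.
With 2 anions per cation, the cation must be 2×1 = 2+.
Cation: ligand charges sum to -1; for the ion to be 2+, Mo = +3.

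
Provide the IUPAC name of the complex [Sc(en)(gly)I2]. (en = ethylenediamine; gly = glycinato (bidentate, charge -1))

(ethylenediamine)(glycinato)diiodoscandium(III)

There is no counter-ion, so the complex is neutral overall.
Ligand charges: 1×ethylenediamine (neutral), 1×glycinato (-1 each), 2×iodo (-1 each); total -3. So Sc + (-3) = 0, giving Sc = +3.
Ligands are named alphabetically: ethylenediamine before glycinato before iodo.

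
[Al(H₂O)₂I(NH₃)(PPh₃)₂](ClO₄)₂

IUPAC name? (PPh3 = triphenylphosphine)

amminediaquaiodobis(triphenylphosphine)aluminium(III) perchlorate

The 2 perchlorate counter-ions carry a total charge of -2, so each complex ion is 2+.
Ligand charges: 2×aqua (neutral), 1×iodo (-1 each), 2×triphenylphosphine (neutral), 1×ammine (neutral); total -1. So Al + (-1) = 2+, giving Al = +3.
Ligands are named alphabetically: ammine before aqua before iodo before triphenylphosphine.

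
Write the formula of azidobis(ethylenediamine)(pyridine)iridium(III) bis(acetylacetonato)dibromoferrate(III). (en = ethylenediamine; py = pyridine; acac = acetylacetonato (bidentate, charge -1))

Cation [Ir…]: ligand charges -1, Ir(III) ⇒ ion charge 2+.
Anion [Fe…]: ligand charges -4, Fe(III) ⇒ ion charge 1−.

[Ir(en)2(N3)(py)][Fe(acac)2Br2]2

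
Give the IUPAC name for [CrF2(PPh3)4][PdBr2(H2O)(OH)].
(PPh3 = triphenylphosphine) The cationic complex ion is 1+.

difluorotetrakis(triphenylphosphine)chromium(III) aquadibromohydroxopalladate(II)

Both ions are complex: the cation is named first with the plain metal name, the anion second with the -ate form; each ion's ligands are alphabetised independently.
The complex cation is given as 1+; its ligand charges sum to -2, so Cr = +3.
A 1:1 salt means the anion carries the equal and opposite charge, 1−.
Anion: ligand charges sum to -3; for the ion to be 1−, Pd = +2.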